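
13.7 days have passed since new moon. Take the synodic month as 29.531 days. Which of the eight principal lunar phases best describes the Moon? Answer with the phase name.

θ ≈ 360° × 13.7/29.531 = 167°, which falls in the full moon sector.

full moon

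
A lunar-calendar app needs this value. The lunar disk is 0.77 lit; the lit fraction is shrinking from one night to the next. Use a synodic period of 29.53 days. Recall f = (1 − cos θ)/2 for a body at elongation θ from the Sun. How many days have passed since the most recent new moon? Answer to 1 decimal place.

cos θ = 1 − 2f = -0.540, giving a principal value of 122.7°.
Waning ⇒ past full, so θ = 360° − 122.7° = 237.3°.
That fraction of the synodic month is 237.3/360 × 29.53 d ≈ 19.47 d.

19.5 days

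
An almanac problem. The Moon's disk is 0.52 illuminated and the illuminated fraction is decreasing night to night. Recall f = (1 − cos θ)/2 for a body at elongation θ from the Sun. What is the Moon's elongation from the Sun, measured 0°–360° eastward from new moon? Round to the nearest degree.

From f = (1 − cos θ)/2: cos θ = 1 − 2×0.52 = -0.040; arccos → 92.3°.
Since the Moon is past full (waning), take the reflex angle: θ = 360° − 92.3° = 267.7°.

268°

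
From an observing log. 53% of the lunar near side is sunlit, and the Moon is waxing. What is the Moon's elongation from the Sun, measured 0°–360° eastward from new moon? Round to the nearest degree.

93°

Invert f = (1 − cos θ)/2 to get cos θ = 1 − 2(0.53) = -0.060, hence θ₀ = arccos -0.060 = 93.4°.
The Moon is waxing (0°–180°), so θ = 93.4° directly.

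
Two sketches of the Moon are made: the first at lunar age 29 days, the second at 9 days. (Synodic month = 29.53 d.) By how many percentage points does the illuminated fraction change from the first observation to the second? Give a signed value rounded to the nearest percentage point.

θ₁ = 360° × 29/29.53 = 353.5°, f₁ = (1 − cos θ₁)/2 = 0.003.
θ₂ = 360° × 9/29.53 = 109.7°, f₂ = (1 − cos θ₂)/2 = 0.669.
Change = f₂ − f₁ = +0.666 → +67 percentage points.

+67 pp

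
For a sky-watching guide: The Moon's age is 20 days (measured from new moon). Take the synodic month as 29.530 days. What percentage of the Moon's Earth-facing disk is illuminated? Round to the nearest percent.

The Moon has covered 20/29.530 of its cycle, so θ ≈ 360° × 20/29.530 = 243.8°.
With cos θ = (-0.441), the lit fraction is (1 − (-0.441))/2 ≈ 0.721, so 72%.

72%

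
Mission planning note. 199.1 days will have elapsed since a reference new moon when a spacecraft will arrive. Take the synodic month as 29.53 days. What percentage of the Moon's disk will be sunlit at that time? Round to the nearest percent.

Reduce mod P: 199.1 − 6×29.53 = 21.92 d into the current lunation.
Phase angle: θ = 360°·(21.92 d)/(29.53 d) = 267.2°.
cos 267.2° = (-0.048), so f = (1 − (-0.048))/2 = 0.524, so 52%.

52%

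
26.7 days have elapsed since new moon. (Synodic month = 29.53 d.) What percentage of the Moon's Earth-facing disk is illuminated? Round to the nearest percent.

The Moon has covered 26.7/29.53 of its cycle, so θ ≈ 360° × 26.7/29.53 = 325.5°.
Illuminated fraction = (1 − cos 325.5°)/2 = (1 − 0.824)/2 ≈ 0.088, so 9%.

9%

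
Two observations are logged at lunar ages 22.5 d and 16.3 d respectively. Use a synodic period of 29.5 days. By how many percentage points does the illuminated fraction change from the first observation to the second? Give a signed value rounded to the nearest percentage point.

+51 pp

θ₁ = 360° × 22.5/29.5 = 274.6°, f₁ = (1 − cos θ₁)/2 = 0.460.
θ₂ = 360° × 16.3/29.5 = 198.9°, f₂ = (1 − cos θ₂)/2 = 0.973.
Change = f₂ − f₁ = +0.513 → +51 percentage points.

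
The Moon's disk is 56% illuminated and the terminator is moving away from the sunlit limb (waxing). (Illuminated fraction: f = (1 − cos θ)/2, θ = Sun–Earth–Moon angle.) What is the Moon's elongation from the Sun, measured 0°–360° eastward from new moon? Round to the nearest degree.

cos θ = 1 − 2f = -0.120, giving a principal value of 96.9°.
The Moon is waxing (0°–180°), so θ = 96.9° directly.

97°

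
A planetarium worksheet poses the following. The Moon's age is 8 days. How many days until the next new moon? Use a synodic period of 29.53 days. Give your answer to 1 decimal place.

One full lunation from the last new moon is 29.53 d; remaining = 29.53 − 8 = 21.530 d.

21.5 days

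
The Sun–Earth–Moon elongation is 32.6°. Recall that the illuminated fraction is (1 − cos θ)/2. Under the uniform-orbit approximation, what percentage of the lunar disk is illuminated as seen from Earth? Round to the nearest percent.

8%

Half-versine of 32.6°: (1 − 0.842)/2 = 0.079, i.e. 8%.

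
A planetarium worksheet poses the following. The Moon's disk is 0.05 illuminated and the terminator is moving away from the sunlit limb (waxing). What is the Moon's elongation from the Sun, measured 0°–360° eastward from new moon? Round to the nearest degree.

26°

Invert f = (1 − cos θ)/2 to get cos θ = 1 − 2(0.05) = 0.900, hence θ₀ = arccos 0.900 = 25.8°.
Waxing ⇒ before full, so θ = 25.8°.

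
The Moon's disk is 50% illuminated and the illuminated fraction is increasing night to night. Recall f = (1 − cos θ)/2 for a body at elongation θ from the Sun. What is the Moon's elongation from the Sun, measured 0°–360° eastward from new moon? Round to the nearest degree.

90°

Invert f = (1 − cos θ)/2 to get cos θ = 1 − 2(0.50) = 0.000, hence θ₀ = arccos 0.000 = 90.0°.
The Moon is waxing (0°–180°), so θ = 90.0° directly.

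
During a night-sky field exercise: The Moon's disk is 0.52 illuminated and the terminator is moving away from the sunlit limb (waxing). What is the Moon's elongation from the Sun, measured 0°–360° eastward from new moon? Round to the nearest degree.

cos θ = 1 − 2f = -0.040, giving a principal value of 92.3°.
The Moon is waxing (0°–180°), so θ = 92.3° directly.

92°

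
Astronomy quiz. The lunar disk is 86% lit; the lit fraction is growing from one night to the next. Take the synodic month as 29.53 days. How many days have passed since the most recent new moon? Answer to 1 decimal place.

cos θ = 1 − 2f = -0.720, giving a principal value of 136.1°.
Before full moon the principal value applies: θ = 136.1°.
That fraction of the synodic month is 136.1/360 × 29.53 d ≈ 11.16 d.

11.2 days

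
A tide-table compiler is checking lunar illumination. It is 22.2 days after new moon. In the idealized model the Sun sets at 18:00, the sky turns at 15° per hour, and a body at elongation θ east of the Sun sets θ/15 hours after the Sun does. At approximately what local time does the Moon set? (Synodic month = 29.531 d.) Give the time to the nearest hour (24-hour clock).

12:00

Elongation θ = 360° × 22.2/29.531 ≈ 270.6°.
The Moon trails the Sun by θ/15 = 270.6/15 ≈ 18.04 hours.
18:00 + 18.04 h ≈ 12:03 → 12:00 to the nearest hour.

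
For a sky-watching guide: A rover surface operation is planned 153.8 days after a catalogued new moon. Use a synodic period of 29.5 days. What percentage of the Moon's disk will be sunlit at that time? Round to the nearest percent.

153.8/29.5 = 5.214 lunations, so 5 complete cycles and 6.30 d into the next.
The Moon has covered 6.30/29.5 of its cycle, so θ ≈ 360° × 6.30/29.5 = 76.9°.
cos 76.9° = 0.227, so f = (1 − 0.227)/2 = 0.387, so 39%.

39%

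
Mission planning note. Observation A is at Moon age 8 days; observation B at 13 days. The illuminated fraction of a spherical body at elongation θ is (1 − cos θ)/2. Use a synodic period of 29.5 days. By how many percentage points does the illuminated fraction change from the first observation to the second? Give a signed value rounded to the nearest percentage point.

+40 pp

θ₁ = 360° × 8/29.5 = 97.6°, f₁ = (1 − cos θ₁)/2 = 0.566.
θ₂ = 360° × 13/29.5 = 158.6°, f₂ = (1 − cos θ₂)/2 = 0.966.
Change = f₂ − f₁ = +0.399 → +40 percentage points.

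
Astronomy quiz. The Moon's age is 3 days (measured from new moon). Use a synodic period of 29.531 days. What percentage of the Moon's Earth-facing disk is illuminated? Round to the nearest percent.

10%

The Moon has covered 3/29.531 of its cycle, so θ ≈ 360° × 3/29.531 = 36.6°.
Illuminated fraction = (1 − cos 36.6°)/2 = (1 − 0.803)/2 ≈ 0.098, so 10%.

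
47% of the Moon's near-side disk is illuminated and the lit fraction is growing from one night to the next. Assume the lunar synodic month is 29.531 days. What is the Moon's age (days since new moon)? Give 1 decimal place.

From f = (1 − cos θ)/2: cos θ = 1 − 2×0.47 = 0.060; arccos → 86.6°.
Before full moon the principal value applies: θ = 86.6°.
At 360°/29.531 d per day, 86.6° corresponds to 7.10 days.

7.1 days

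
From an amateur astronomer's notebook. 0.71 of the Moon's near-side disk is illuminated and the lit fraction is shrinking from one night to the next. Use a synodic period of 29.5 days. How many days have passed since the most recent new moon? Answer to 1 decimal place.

20.1 days

Invert f = (1 − cos θ)/2 to get cos θ = 1 − 2(0.71) = -0.420, hence θ₀ = arccos -0.420 = 114.8°.
A waning Moon lies in 180°–360°, so θ = 360° − 114.8° = 245.2°.
That fraction of the synodic month is 245.2/360 × 29.5 d ≈ 20.09 d.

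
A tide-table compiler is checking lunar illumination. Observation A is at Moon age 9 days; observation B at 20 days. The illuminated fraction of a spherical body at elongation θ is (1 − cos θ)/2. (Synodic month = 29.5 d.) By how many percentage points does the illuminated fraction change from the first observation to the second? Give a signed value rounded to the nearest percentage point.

θ₁ = 360° × 9/29.5 = 109.8°, f₁ = (1 − cos θ₁)/2 = 0.670.
θ₂ = 360° × 20/29.5 = 244.1°, f₂ = (1 − cos θ₂)/2 = 0.719.
Change = f₂ − f₁ = +0.049 → +5 percentage points.

+5 pp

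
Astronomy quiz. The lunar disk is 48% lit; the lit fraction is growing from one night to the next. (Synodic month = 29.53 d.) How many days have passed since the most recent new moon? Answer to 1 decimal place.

cos θ = 1 − 2f = 0.040, giving a principal value of 87.7°.
Waxing ⇒ before full, so θ = 87.7°.
At 360°/29.53 d per day, 87.7° corresponds to 7.19 days.

7.2 days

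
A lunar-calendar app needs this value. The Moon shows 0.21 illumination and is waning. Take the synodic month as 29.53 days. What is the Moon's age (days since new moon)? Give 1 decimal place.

25.1 days

cos θ = 1 − 2f = 0.580, giving a principal value of 54.5°.
Waning ⇒ past full, so θ = 360° − 54.5° = 305.5°.
Age = 29.53 × 305.5°/360° ≈ 25.06 days.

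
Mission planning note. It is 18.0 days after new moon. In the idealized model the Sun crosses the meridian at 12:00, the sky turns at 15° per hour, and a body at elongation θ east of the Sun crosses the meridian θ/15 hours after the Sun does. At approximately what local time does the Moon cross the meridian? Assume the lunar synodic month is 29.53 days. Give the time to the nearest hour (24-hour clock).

03:00

The Moon has covered 18.0/29.53 of its cycle, so θ ≈ 360° × 18.0/29.53 = 219.4°.
The Moon trails the Sun by θ/15 = 219.4/15 ≈ 14.63 hours.
12:00 + 14.63 h ≈ 02:38 → 03:00 to the nearest hour.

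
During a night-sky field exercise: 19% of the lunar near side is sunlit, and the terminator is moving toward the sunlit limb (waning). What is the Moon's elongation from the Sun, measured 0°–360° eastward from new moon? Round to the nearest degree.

308°

From f = (1 − cos θ)/2: cos θ = 1 − 2×0.19 = 0.620; arccos → 51.7°.
Since the Moon is past full (waning), take the reflex angle: θ = 360° − 51.7° = 308.3°.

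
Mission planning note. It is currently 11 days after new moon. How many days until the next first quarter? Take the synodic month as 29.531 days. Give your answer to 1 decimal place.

25.9 days

First quarter occurs at elongation 90°, i.e. at age 29.531 × 90/360 = 7.383 d.
This lunation's first quarter (7.383 d) has passed, so add one period: 36.914 − 11 = 25.914 days.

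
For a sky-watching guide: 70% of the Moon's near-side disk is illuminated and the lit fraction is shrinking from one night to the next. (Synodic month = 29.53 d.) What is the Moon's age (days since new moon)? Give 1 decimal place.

Invert f = (1 − cos θ)/2 to get cos θ = 1 − 2(0.70) = -0.400, hence θ₀ = arccos -0.400 = 113.6°.
Waning ⇒ past full, so θ = 360° − 113.6° = 246.4°.
That fraction of the synodic month is 246.4/360 × 29.53 d ≈ 20.21 d.

20.2 days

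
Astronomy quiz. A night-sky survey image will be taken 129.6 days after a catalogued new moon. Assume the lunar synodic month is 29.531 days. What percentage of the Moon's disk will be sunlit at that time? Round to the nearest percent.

88%

Reduce mod P: 129.6 − 4×29.531 = 11.48 d into the current lunation.
The Moon has covered 11.48/29.531 of its cycle, so θ ≈ 360° × 11.48/29.531 = 139.9°.
Illuminated fraction = (1 − cos 139.9°)/2 = (1 − (-0.765))/2 ≈ 0.882, so 88%.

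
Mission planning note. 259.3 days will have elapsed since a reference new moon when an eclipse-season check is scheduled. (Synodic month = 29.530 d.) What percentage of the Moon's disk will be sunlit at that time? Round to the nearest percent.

40%

Reduce mod P: 259.3 − 8×29.530 = 23.06 d into the current lunation.
Phase angle: θ = 360°·(23.06 d)/(29.530 d) = 281.1°.
With cos θ = 0.193, the lit fraction is (1 − 0.193)/2 ≈ 0.404, so 40%.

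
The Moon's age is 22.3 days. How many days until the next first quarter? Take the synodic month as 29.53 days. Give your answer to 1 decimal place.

First quarter is 0.25 of the way through the cycle: age 0.25 × 29.53 = 7.383 d.
Already past this cycle's first quarter; the next is at 7.383 + 29.53 = 36.913 d, so 36.913 − 22.3 = 14.613 days.

14.6 days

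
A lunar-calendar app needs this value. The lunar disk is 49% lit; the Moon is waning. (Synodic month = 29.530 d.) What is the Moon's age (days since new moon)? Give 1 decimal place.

22.2 days

Invert f = (1 − cos θ)/2 to get cos θ = 1 − 2(0.49) = 0.020, hence θ₀ = arccos 0.020 = 88.9°.
Waning ⇒ past full, so θ = 360° − 88.9° = 271.1°.
Age = 29.530 × 271.1°/360° ≈ 22.24 days.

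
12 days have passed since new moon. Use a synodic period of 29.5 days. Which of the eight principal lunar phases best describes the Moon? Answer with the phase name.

At 12/29.5 of the cycle, θ ≈ 146° — the waxing gibbous range.

waxing gibbous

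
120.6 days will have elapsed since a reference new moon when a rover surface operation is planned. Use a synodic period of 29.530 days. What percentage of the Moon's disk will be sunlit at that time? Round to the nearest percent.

120.6 d spans 4 complete synodic months (4 × 29.530 = 118.12 d) plus 2.48 d.
Phase angle: θ = 360°·(2.48 d)/(29.530 d) = 30.2°.
With cos θ = 0.864, the lit fraction is (1 − 0.864)/2 ≈ 0.068, so 7%.

7%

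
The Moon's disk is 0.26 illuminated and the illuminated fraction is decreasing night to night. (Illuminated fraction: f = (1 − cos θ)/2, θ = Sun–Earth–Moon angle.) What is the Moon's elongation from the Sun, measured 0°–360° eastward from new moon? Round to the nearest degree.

299°

Invert f = (1 − cos θ)/2 to get cos θ = 1 − 2(0.26) = 0.480, hence θ₀ = arccos 0.480 = 61.3°.
Since the Moon is past full (waning), take the reflex angle: θ = 360° − 61.3° = 298.7°.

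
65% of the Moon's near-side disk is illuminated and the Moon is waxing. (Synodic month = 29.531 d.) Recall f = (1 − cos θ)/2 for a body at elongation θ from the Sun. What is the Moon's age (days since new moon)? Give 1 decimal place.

8.8 days

From f = (1 − cos θ)/2: cos θ = 1 − 2×0.65 = -0.300; arccos → 107.5°.
Waxing ⇒ before full, so θ = 107.5°.
That fraction of the synodic month is 107.5/360 × 29.531 d ≈ 8.81 d.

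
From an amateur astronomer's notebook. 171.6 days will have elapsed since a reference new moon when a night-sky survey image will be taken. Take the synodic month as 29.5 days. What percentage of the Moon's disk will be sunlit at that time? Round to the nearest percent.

171.6/29.5 = 5.817 lunations, so 5 complete cycles and 24.10 d into the next.
Elongation θ = 360° × 24.10/29.5 ≈ 294.1°.
Illuminated fraction = (1 − cos 294.1°)/2 = (1 − 0.408)/2 ≈ 0.296, so 30%.

30%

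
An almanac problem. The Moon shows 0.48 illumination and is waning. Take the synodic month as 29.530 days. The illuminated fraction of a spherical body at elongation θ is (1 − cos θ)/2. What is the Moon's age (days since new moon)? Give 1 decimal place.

22.3 days

Invert f = (1 − cos θ)/2 to get cos θ = 1 − 2(0.48) = 0.040, hence θ₀ = arccos 0.040 = 87.7°.
Since the Moon is past full (waning), take the reflex angle: θ = 360° − 87.7° = 272.3°.
That fraction of the synodic month is 272.3/360 × 29.530 d ≈ 22.34 d.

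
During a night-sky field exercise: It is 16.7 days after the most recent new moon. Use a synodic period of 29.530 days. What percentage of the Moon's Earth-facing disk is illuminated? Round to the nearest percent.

96%

Phase angle: θ = 360°·(16.7 d)/(29.530 d) = 203.6°.
Illuminated fraction = (1 − cos 203.6°)/2 = (1 − (-0.916))/2 ≈ 0.958, so 96%.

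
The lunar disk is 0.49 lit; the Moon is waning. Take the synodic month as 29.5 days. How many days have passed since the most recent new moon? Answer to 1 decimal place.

22.2 days

From f = (1 − cos θ)/2: cos θ = 1 − 2×0.49 = 0.020; arccos → 88.9°.
Waning ⇒ past full, so θ = 360° − 88.9° = 271.1°.
At 360°/29.5 d per day, 271.1° corresponds to 22.22 days.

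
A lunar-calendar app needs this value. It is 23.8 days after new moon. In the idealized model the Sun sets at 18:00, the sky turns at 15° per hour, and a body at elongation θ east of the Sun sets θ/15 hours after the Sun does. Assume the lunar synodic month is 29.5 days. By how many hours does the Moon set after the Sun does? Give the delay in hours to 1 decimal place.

19.4 h

The Moon has covered 23.8/29.5 of its cycle, so θ ≈ 360° × 23.8/29.5 = 290.4°.
At 15° of sky rotation per hour, 290.4° corresponds to a 19.36 h lag.
So the Moon sets 19.36 h after the Sun.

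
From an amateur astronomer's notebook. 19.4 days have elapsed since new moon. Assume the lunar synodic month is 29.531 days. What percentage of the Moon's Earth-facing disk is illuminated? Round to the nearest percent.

78%

The Moon has covered 19.4/29.531 of its cycle, so θ ≈ 360° × 19.4/29.531 = 236.5°.
With cos θ = (-0.552), the lit fraction is (1 − (-0.552))/2 ≈ 0.776, so 78%.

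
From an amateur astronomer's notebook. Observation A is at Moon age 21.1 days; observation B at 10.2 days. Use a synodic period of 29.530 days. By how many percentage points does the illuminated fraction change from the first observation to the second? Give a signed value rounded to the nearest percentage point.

First observation: θ = 360°·21.1/29.530 = 257.2°, so f = 0.611.
Second observation: θ = 124.3°, f = 0.782.
Δf = 0.782 − 0.611 = +0.172, i.e. +17 pp.

+17 pp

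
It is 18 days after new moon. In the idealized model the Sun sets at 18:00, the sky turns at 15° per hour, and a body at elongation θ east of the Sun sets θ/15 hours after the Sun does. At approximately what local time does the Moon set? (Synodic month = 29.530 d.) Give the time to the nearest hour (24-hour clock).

Phase angle: θ = 360°·(18 d)/(29.530 d) = 219.4°.
At 15° of sky rotation per hour, 219.4° corresponds to a 14.63 h lag.
18:00 + 14.63 h ≈ 08:38 → 09:00 to the nearest hour.

09:00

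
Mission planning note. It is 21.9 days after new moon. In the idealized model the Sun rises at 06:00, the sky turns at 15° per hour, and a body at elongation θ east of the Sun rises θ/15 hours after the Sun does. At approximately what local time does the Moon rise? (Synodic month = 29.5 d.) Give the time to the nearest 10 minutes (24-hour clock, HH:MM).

The Moon has covered 21.9/29.5 of its cycle, so θ ≈ 360° × 21.9/29.5 = 267.3°.
Delay after the Sun = 267.3° / (15°/h) ≈ 17.82 h.
06:00 + 17.817 h ≈ 23:49 → 23:50 to the nearest ten minutes.

23:50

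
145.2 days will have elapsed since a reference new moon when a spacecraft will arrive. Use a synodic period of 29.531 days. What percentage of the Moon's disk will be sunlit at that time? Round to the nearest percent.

145.2 d spans 4 complete synodic months (4 × 29.531 = 118.12 d) plus 27.08 d.
Phase angle: θ = 360°·(27.08 d)/(29.531 d) = 330.1°.
With cos θ = 0.867, the lit fraction is (1 − 0.867)/2 ≈ 0.067, so 7%.

7%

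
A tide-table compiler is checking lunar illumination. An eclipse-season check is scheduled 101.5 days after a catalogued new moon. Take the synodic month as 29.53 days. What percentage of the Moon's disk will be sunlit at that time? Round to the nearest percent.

96%

101.5/29.53 = 3.437 lunations, so 3 complete cycles and 12.91 d into the next.
Elongation θ = 360° × 12.91/29.53 ≈ 157.4°.
With cos θ = (-0.923), the lit fraction is (1 − (-0.923))/2 ≈ 0.962, so 96%.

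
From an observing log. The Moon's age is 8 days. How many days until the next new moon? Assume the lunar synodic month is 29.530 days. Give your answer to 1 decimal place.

The next new moon completes the synodic month: 29.530 − 8 = 21.530 days.

21.5 days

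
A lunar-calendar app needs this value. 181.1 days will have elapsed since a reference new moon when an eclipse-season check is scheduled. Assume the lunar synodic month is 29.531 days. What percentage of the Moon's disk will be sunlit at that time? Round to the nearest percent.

Reduce mod P: 181.1 − 6×29.531 = 3.91 d into the current lunation.
Phase angle: θ = 360°·(3.91 d)/(29.531 d) = 47.7°.
cos 47.7° = 0.673, so f = (1 − 0.673)/2 = 0.164, so 16%.

16%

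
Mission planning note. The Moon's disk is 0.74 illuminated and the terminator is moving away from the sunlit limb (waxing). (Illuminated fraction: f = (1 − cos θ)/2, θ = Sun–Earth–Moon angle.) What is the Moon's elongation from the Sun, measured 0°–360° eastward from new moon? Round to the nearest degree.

From f = (1 − cos θ)/2: cos θ = 1 − 2×0.74 = -0.480; arccos → 118.7°.
Waxing ⇒ before full, so θ = 118.7°.

119°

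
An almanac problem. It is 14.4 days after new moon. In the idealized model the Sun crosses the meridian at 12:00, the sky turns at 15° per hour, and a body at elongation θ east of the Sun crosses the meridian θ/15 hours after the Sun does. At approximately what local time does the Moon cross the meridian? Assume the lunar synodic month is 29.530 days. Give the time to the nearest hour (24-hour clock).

Elongation θ = 360° × 14.4/29.530 ≈ 175.6°.
At 15° of sky rotation per hour, 175.6° corresponds to a 11.70 h lag.
12:00 + 11.70 h ≈ 23:42 → 00:00 to the nearest hour.

00:00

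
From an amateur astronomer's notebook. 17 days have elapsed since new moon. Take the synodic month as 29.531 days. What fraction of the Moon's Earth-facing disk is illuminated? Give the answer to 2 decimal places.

The Moon has covered 17/29.531 of its cycle, so θ ≈ 360° × 17/29.531 = 207.2°.
With cos θ = (-0.889), the lit fraction is (1 − (-0.889))/2 ≈ 0.945.

0.94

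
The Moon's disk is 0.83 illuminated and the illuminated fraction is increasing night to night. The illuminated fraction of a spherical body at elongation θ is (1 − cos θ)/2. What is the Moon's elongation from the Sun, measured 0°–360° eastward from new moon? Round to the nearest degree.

131°

Invert f = (1 − cos θ)/2 to get cos θ = 1 − 2(0.83) = -0.660, hence θ₀ = arccos -0.660 = 131.3°.
The Moon is waxing (0°–180°), so θ = 131.3° directly.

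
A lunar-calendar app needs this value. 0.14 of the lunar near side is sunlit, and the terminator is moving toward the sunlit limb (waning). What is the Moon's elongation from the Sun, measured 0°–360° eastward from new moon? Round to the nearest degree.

316°

Invert f = (1 − cos θ)/2 to get cos θ = 1 − 2(0.14) = 0.720, hence θ₀ = arccos 0.720 = 43.9°.
A waning Moon lies in 180°–360°, so θ = 360° − 43.9° = 316.1°.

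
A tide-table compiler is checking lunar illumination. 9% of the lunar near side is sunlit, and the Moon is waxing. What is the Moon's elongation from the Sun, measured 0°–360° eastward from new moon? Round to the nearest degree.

From f = (1 − cos θ)/2: cos θ = 1 − 2×0.09 = 0.820; arccos → 34.9°.
Before full moon the principal value applies: θ = 34.9°.

35°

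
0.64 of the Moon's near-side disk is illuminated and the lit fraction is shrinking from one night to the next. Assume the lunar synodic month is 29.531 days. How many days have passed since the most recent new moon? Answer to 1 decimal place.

20.8 days

Invert f = (1 − cos θ)/2 to get cos θ = 1 − 2(0.64) = -0.280, hence θ₀ = arccos -0.280 = 106.3°.
Since the Moon is past full (waning), take the reflex angle: θ = 360° − 106.3° = 253.7°.
At 360°/29.531 d per day, 253.7° corresponds to 20.81 days.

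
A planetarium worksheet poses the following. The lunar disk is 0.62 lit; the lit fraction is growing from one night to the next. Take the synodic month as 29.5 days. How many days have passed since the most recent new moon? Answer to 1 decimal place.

cos θ = 1 − 2f = -0.240, giving a principal value of 103.9°.
The Moon is waxing (0°–180°), so θ = 103.9° directly.
That fraction of the synodic month is 103.9/360 × 29.5 d ≈ 8.51 d.

8.5 days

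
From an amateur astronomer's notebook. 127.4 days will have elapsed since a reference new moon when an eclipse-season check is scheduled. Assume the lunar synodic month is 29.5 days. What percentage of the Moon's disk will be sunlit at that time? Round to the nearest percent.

71%

127.4 d spans 4 complete synodic months (4 × 29.5 = 118.00 d) plus 9.40 d.
Phase angle: θ = 360°·(9.40 d)/(29.5 d) = 114.7°.
With cos θ = (-0.418), the lit fraction is (1 − (-0.418))/2 ≈ 0.709, so 71%.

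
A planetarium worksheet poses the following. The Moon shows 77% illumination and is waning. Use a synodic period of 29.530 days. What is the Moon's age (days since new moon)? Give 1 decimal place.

19.5 days

From f = (1 − cos θ)/2: cos θ = 1 − 2×0.77 = -0.540; arccos → 122.7°.
A waning Moon lies in 180°–360°, so θ = 360° − 122.7° = 237.3°.
Age = 29.530 × 237.3°/360° ≈ 19.47 days.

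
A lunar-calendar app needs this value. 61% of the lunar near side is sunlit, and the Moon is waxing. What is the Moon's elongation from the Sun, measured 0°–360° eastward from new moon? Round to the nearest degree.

cos θ = 1 − 2f = -0.220, giving a principal value of 102.7°.
The Moon is waxing (0°–180°), so θ = 102.7° directly.

103°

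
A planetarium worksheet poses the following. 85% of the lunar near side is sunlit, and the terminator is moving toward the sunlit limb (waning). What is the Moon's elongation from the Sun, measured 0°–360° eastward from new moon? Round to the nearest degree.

226°

cos θ = 1 − 2f = -0.700, giving a principal value of 134.4°.
Since the Moon is past full (waning), take the reflex angle: θ = 360° − 134.4° = 225.6°.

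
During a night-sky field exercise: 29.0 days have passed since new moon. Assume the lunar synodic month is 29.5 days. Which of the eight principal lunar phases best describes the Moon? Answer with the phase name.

new moon

θ ≈ 360° × 29.0/29.5 = 354°, which falls in the new moon sector.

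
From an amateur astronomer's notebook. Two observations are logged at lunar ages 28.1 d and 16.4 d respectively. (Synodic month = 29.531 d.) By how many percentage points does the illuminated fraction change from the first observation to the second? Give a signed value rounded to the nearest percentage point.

+95 percentage points

First observation: θ = 360°·28.1/29.531 = 342.6°, so f = 0.023.
Second observation: θ = 199.9°, f = 0.970.
Δf = 0.970 − 0.023 = +0.947, i.e. +95 pp.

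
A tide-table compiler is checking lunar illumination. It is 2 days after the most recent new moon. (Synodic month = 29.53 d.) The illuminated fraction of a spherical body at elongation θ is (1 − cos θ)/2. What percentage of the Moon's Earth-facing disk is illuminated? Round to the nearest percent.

The Moon has covered 2/29.53 of its cycle, so θ ≈ 360° × 2/29.53 = 24.4°.
Illuminated fraction = (1 − cos 24.4°)/2 = (1 − 0.911)/2 ≈ 0.045, so 4%.

4%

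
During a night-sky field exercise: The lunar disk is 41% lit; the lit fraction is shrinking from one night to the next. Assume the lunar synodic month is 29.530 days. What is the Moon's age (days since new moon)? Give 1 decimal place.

23.0 days

cos θ = 1 − 2f = 0.180, giving a principal value of 79.6°.
A waning Moon lies in 180°–360°, so θ = 360° − 79.6° = 280.4°.
At 360°/29.530 d per day, 280.4° corresponds to 23.00 days.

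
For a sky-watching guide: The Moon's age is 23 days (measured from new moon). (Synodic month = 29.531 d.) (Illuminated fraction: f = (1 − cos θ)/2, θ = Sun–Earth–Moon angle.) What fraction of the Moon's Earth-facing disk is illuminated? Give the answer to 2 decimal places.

Elongation θ = 360° × 23/29.531 ≈ 280.4°.
cos 280.4° = 0.180, so f = (1 − 0.180)/2 = 0.410.

0.41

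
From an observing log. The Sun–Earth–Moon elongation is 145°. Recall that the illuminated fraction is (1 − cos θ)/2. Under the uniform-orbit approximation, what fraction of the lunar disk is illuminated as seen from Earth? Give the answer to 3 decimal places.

0.910

f = (1 − cos 145°)/2 = (1 − (-0.819))/2 ≈ 0.910.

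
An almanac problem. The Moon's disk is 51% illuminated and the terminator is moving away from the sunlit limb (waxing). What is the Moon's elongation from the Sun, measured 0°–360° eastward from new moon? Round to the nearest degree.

Invert f = (1 − cos θ)/2 to get cos θ = 1 − 2(0.51) = -0.020, hence θ₀ = arccos -0.020 = 91.1°.
Before full moon the principal value applies: θ = 91.1°.

91°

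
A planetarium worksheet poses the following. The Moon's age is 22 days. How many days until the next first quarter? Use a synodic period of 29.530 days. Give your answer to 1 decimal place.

14.9 days

First quarter is 0.25 of the way through the cycle: age 0.25 × 29.530 = 7.383 d.
This lunation's first quarter (7.383 d) has passed, so add one period: 36.913 − 22 = 14.913 days.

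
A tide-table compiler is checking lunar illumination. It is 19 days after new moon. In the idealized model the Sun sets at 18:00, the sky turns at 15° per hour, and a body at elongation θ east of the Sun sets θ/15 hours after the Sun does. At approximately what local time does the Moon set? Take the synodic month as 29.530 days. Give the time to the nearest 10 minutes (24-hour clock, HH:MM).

09:30

Phase angle: θ = 360°·(19 d)/(29.530 d) = 231.6°.
Delay after the Sun = 231.6° / (15°/h) ≈ 15.44 h.
18:00 + 15.442 h ≈ 09:27 → 09:30 to the nearest ten minutes.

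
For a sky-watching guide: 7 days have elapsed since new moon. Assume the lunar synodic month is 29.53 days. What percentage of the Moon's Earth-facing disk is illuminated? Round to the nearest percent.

46%

The Moon has covered 7/29.53 of its cycle, so θ ≈ 360° × 7/29.53 = 85.3°.
With cos θ = 0.081, the lit fraction is (1 − 0.081)/2 ≈ 0.459, so 46%.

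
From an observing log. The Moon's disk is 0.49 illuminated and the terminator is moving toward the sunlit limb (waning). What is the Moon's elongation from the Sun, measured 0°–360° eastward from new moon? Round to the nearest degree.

271°

cos θ = 1 − 2f = 0.020, giving a principal value of 88.9°.
Since the Moon is past full (waning), take the reflex angle: θ = 360° − 88.9° = 271.1°.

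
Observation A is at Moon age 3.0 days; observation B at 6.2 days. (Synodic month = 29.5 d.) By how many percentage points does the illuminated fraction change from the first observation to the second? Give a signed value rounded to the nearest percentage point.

θ₁ = 360° × 3.0/29.5 = 36.6°, f₁ = (1 − cos θ₁)/2 = 0.099.
θ₂ = 360° × 6.2/29.5 = 75.7°, f₂ = (1 − cos θ₂)/2 = 0.376.
Change = f₂ − f₁ = +0.278 → +28 percentage points.

+28 percentage points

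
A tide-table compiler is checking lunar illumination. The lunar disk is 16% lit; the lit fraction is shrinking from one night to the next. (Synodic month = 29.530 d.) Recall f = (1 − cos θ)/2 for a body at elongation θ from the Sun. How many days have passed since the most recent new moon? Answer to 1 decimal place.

Invert f = (1 − cos θ)/2 to get cos θ = 1 − 2(0.16) = 0.680, hence θ₀ = arccos 0.680 = 47.2°.
A waning Moon lies in 180°–360°, so θ = 360° − 47.2° = 312.8°.
At 360°/29.530 d per day, 312.8° corresponds to 25.66 days.

25.7 days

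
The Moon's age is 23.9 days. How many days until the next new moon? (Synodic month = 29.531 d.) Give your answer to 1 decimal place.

One full lunation from the last new moon is 29.531 d; remaining = 29.531 − 23.9 = 5.631 d.

5.6 days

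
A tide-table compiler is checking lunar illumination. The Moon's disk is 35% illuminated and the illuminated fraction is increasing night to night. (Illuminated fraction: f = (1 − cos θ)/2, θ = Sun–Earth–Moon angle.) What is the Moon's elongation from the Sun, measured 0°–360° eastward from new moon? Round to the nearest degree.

73°

Invert f = (1 − cos θ)/2 to get cos θ = 1 − 2(0.35) = 0.300, hence θ₀ = arccos 0.300 = 72.5°.
The Moon is waxing (0°–180°), so θ = 72.5° directly.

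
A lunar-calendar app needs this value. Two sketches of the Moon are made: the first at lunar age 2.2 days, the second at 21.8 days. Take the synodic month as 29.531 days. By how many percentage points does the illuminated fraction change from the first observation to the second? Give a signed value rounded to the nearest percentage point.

+48 percentage points

First observation: θ = 360°·2.2/29.531 = 26.8°, so f = 0.054.
Second observation: θ = 265.8°, f = 0.537.
Δf = 0.537 − 0.054 = +0.483, i.e. +48 pp.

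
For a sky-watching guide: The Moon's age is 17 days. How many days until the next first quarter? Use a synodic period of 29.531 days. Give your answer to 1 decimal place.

19.9 days

First quarter is 0.25 of the way through the cycle: age 0.25 × 29.531 = 7.383 d.
Already past this cycle's first quarter; the next is at 7.383 + 29.531 = 36.914 d, so 36.914 − 17 = 19.914 days.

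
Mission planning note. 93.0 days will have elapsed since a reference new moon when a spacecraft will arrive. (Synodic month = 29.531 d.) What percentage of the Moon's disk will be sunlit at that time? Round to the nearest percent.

20%

93.0/29.531 = 3.149 lunations, so 3 complete cycles and 4.41 d into the next.
The Moon has covered 4.41/29.531 of its cycle, so θ ≈ 360° × 4.41/29.531 = 53.7°.
Illuminated fraction = (1 − cos 53.7°)/2 = (1 − 0.592)/2 ≈ 0.204, so 20%.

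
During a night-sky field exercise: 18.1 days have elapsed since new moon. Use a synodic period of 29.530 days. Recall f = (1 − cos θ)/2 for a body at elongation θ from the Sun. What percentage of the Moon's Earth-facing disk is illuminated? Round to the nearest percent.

88%

The Moon has covered 18.1/29.530 of its cycle, so θ ≈ 360° × 18.1/29.530 = 220.7°.
cos 220.7° = (-0.759), so f = (1 − (-0.759))/2 = 0.879, so 88%.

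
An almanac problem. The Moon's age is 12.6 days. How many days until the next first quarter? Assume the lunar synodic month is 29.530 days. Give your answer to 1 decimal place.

First quarter occurs at elongation 90°, i.e. at age 29.530 × 90/360 = 7.383 d.
Already past this cycle's first quarter; the next is at 7.383 + 29.530 = 36.913 d, so 36.913 − 12.6 = 24.313 days.

24.3 days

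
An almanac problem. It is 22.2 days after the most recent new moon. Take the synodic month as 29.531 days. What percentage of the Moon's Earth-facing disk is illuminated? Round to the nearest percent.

49%

The Moon has covered 22.2/29.531 of its cycle, so θ ≈ 360° × 22.2/29.531 = 270.6°.
Illuminated fraction = (1 − cos 270.6°)/2 = (1 − 0.011)/2 ≈ 0.494, so 49%.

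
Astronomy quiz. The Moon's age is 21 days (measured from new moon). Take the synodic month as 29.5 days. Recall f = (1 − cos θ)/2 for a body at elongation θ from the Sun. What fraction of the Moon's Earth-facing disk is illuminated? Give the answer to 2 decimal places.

0.62

Elongation θ = 360° × 21/29.5 ≈ 256.3°.
With cos θ = (-0.237), the lit fraction is (1 − (-0.237))/2 ≈ 0.619.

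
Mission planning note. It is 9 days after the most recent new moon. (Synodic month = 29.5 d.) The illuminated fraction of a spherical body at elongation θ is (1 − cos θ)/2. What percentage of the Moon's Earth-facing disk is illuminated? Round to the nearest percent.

67%

Phase angle: θ = 360°·(9 d)/(29.5 d) = 109.8°.
With cos θ = (-0.339), the lit fraction is (1 − (-0.339))/2 ≈ 0.670, so 67%.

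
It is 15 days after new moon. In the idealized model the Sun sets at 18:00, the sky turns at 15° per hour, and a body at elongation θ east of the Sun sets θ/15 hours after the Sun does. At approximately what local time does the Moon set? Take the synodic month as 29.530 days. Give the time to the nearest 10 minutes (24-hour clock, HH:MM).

Elongation θ = 360° × 15/29.530 ≈ 182.9°.
The Moon trails the Sun by θ/15 = 182.9/15 ≈ 12.19 hours.
18:00 + 12.191 h ≈ 06:11 → 06:10 to the nearest ten minutes.

06:10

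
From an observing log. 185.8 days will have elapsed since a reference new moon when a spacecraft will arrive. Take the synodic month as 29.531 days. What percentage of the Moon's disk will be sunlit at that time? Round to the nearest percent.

63%

Reduce mod P: 185.8 − 6×29.531 = 8.61 d into the current lunation.
Elongation θ = 360° × 8.61/29.531 ≈ 105.0°.
With cos θ = (-0.259), the lit fraction is (1 − (-0.259))/2 ≈ 0.629, so 63%.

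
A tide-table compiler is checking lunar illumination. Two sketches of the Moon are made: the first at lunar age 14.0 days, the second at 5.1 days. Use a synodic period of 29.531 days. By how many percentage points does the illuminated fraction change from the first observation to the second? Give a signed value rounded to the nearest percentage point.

-73 pp

First observation: θ = 360°·14.0/29.531 = 170.7°, so f = 0.993.
Second observation: θ = 62.2°, f = 0.267.
Δf = 0.267 − 0.993 = -0.727, i.e. -73 pp.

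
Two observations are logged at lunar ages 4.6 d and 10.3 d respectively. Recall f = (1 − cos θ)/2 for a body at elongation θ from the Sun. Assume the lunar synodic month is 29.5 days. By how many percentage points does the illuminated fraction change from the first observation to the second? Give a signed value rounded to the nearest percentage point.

+57 pp

First observation: θ = 360°·4.6/29.5 = 56.1°, so f = 0.221.
Second observation: θ = 125.7°, f = 0.792.
Δf = 0.792 − 0.221 = +0.570, i.e. +57 pp.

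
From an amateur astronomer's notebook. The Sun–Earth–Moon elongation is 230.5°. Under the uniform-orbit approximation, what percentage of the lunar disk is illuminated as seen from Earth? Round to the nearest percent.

Half-versine of 230.5°: (1 − (-0.636))/2 = 0.818, i.e. 82%.

82%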